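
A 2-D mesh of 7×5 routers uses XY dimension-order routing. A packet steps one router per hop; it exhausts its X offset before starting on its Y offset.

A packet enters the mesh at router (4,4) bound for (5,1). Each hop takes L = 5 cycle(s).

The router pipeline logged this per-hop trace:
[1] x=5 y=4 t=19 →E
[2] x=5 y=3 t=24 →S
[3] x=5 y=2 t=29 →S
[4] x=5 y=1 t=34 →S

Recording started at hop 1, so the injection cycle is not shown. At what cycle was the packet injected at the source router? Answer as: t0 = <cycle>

cyc[1] = 19 and cyc[k] = t0 + k·L for every k.
t0 = cyc[1] − L = 19 − 5 = 14.

t0 = 14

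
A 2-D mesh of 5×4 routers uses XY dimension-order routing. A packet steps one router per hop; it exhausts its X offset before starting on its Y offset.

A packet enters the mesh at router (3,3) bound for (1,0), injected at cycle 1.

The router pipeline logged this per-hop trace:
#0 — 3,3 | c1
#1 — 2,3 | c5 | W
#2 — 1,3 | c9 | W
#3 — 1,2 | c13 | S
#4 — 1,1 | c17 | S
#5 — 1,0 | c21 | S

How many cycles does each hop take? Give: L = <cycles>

cyc[1] − cyc[0] = 5 − 1 = 4.
Per-hop latency L = Δcyc = 4.

L = 4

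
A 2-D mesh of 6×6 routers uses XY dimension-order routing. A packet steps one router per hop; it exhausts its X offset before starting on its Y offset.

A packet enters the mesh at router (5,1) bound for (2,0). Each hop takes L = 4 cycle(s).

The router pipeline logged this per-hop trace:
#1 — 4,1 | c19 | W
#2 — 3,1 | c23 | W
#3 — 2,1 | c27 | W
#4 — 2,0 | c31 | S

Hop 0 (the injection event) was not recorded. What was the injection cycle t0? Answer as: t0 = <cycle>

cyc[1] = 19 and cyc[k] = t0 + k·L for every k.
Therefore t0 = 19 − L = 15.

t0 = 15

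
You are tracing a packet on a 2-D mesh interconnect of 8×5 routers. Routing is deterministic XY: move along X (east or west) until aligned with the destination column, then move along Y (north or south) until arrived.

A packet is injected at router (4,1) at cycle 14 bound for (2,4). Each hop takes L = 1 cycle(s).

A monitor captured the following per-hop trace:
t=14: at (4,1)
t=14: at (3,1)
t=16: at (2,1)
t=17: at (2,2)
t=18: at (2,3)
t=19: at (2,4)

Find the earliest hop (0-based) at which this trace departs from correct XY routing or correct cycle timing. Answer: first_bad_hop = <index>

first_bad_hop = 1

hop 1: step (-1,+0), +0 cyc — BAD: Δcyc=0≠L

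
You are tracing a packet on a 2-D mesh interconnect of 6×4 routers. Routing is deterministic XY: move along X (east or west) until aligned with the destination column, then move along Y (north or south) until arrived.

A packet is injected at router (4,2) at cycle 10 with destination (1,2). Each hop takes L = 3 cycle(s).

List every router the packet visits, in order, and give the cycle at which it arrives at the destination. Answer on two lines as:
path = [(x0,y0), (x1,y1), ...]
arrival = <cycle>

path = [(4,2), (3,2), (2,2), (1,2)]
arrival = 19

src (4,2)  cyc=10
W→(3,2)  cyc=13
W→(2,2)  cyc=16
W→(1,2)  cyc=19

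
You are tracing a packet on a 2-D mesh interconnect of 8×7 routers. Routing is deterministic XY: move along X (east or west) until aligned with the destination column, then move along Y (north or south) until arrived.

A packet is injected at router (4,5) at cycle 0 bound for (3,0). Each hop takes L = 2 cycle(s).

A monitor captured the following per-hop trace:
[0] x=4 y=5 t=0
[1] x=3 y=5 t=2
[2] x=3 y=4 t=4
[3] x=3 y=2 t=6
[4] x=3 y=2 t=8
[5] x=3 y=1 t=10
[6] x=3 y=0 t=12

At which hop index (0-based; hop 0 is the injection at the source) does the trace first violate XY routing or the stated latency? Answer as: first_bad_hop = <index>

first_bad_hop = 3

  1: Δx=-1 Δy=+0 Δt=2 [ok]
  2: Δx=+0 Δy=-1 Δt=2 [ok]
  3: Δx=+0 Δy=-2 Δt=2 [BAD: non-unit step]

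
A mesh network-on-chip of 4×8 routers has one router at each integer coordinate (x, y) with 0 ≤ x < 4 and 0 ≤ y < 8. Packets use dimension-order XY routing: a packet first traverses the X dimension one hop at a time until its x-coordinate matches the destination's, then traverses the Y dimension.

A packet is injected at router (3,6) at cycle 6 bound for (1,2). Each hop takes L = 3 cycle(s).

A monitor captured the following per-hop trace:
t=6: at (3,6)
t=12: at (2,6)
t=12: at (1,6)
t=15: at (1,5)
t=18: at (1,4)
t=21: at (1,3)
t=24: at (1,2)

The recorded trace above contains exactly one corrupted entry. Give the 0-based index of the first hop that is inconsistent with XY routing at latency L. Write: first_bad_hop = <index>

  1: Δx=-1 Δy=+0 Δt=6 [BAD: Δcyc=6≠L]

first_bad_hop = 1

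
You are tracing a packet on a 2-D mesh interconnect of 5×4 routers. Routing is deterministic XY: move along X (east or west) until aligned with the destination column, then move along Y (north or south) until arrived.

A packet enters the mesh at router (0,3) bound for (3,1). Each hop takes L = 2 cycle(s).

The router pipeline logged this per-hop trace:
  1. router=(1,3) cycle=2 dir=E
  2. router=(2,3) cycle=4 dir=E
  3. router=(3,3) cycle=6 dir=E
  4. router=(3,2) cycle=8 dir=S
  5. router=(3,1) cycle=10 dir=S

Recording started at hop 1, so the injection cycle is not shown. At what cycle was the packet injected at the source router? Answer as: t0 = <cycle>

t0 = 0

cyc[1] = 2 and cyc[k] = t0 + k·L for every k.
So t0 = 2 − 1·2 = 0.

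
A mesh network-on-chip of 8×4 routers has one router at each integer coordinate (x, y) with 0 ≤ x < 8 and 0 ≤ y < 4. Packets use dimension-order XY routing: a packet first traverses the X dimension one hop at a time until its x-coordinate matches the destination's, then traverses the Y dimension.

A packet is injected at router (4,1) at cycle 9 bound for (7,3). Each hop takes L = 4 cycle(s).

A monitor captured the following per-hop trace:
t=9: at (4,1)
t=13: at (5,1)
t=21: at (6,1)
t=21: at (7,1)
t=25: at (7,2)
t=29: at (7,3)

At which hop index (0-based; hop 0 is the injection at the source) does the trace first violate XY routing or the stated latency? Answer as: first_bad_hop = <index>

first_bad_hop = 2

[1] (+1,+0) / 4c ⇒ ok
[2] (+1,+0) / 8c ⇒ BAD: Δcyc=8≠L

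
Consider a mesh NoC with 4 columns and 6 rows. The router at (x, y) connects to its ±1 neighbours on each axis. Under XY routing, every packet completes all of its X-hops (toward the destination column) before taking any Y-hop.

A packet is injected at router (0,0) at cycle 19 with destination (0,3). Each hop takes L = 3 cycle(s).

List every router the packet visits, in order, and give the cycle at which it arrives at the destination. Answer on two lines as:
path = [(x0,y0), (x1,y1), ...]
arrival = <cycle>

src (0,0)  cyc=19
N→(0,1)  cyc=22
N→(0,2)  cyc=25
N→(0,3)  cyc=28

path = [(0,0), (0,1), (0,2), (0,3)]
arrival = 28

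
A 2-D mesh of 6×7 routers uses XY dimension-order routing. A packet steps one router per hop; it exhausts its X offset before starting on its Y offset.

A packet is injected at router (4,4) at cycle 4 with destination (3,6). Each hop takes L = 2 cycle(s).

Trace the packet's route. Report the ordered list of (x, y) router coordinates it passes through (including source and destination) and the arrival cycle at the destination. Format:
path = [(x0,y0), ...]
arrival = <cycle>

src (4,4)  cyc=4
W→(3,4)  cyc=6
N→(3,5)  cyc=8
N→(3,6)  cyc=10

path = [(4,4), (3,4), (3,5), (3,6)]
arrival = 10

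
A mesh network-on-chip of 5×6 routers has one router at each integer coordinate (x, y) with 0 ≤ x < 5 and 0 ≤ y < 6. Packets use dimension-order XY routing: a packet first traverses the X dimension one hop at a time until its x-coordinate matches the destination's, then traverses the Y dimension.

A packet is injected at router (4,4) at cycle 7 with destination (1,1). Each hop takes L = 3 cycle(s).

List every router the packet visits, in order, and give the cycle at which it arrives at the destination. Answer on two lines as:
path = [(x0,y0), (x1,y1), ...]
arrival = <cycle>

path = [(4,4), (3,4), (2,4), (1,4), (1,3), (1,2), (1,1)]
arrival = 25

hop 0: (4,4) @ cyc 7
hop 1: (3,4) @ cyc 10  [W]
hop 2: (2,4) @ cyc 13  [W]
hop 3: (1,4) @ cyc 16  [W]
hop 4: (1,3) @ cyc 19  [S]
hop 5: (1,2) @ cyc 22  [S]
hop 6: (1,1) @ cyc 25  [S]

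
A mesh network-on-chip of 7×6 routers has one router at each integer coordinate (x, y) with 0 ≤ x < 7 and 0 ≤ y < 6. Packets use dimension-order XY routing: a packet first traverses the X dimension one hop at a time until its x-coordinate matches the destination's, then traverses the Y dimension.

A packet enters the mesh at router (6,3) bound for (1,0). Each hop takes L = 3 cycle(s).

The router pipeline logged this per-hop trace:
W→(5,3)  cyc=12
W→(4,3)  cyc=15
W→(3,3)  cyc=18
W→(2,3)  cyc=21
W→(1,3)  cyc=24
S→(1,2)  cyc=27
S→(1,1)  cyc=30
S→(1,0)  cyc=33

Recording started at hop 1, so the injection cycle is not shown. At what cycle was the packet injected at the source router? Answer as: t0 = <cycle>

t0 = 9

The first recorded entry is hop 1 at cycle 12.
Subtract one hop: t0 = 12 − 3 = 9.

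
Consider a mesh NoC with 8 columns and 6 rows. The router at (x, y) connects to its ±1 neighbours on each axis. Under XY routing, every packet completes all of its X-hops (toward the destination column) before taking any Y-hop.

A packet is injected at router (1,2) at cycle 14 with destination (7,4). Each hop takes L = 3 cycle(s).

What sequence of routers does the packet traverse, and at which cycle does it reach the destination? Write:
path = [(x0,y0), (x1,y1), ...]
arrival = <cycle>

path = [(1,2), (2,2), (3,2), (4,2), (5,2), (6,2), (7,2), (7,3), (7,4)]
arrival = 38

[0] x=1 y=2 t=14
[1] x=2 y=2 t=17 →E
[2] x=3 y=2 t=20 →E
[3] x=4 y=2 t=23 →E
[4] x=5 y=2 t=26 →E
[5] x=6 y=2 t=29 →E
[6] x=7 y=2 t=32 →E
[7] x=7 y=3 t=35 →N
[8] x=7 y=4 t=38 →N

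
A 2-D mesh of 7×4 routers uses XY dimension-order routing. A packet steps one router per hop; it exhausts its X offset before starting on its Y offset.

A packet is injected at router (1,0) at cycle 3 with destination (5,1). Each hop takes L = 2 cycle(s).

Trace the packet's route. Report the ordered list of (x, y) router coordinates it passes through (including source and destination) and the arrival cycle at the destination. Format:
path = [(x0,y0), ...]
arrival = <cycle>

path = [(1,0), (2,0), (3,0), (4,0), (5,0), (5,1)]
arrival = 13

  0. router=(1,0) cycle=3 (inject)
  1. router=(2,0) cycle=5 dir=E
  2. router=(3,0) cycle=7 dir=E
  3. router=(4,0) cycle=9 dir=E
  4. router=(5,0) cycle=11 dir=E
  5. router=(5,1) cycle=13 dir=N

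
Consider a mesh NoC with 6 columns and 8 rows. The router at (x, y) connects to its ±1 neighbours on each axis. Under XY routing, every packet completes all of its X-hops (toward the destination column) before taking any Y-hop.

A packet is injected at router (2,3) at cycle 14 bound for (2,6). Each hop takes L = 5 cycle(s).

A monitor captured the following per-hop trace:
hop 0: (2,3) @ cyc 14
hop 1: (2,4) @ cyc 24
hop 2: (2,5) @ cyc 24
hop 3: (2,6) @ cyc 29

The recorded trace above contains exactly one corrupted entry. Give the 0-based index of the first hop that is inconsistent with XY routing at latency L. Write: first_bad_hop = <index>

first_bad_hop = 1

[1] (+0,+1) / 10c ⇒ BAD: Δcyc=10≠L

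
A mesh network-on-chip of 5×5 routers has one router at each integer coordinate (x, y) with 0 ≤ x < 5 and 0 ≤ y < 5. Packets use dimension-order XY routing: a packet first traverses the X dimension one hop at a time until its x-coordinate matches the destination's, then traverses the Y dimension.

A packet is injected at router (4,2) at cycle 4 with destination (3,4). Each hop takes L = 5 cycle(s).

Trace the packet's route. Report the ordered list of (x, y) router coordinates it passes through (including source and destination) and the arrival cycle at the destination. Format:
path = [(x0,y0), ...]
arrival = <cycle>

path = [(4,2), (3,2), (3,3), (3,4)]
arrival = 19

[0] x=4 y=2 t=4
[1] x=3 y=2 t=9 →W
[2] x=3 y=3 t=14 →N
[3] x=3 y=4 t=19 →N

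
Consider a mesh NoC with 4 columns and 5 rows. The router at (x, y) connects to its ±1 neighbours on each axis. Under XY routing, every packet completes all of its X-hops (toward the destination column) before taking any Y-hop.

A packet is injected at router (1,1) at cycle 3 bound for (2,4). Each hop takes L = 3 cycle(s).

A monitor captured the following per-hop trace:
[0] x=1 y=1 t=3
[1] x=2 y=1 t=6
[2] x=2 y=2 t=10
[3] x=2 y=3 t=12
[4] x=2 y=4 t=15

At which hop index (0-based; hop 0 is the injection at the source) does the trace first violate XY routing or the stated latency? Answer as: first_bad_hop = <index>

first_bad_hop = 2

check 1→ d=(1,0) cyc+3: ok
check 2→ d=(0,1) cyc+4: BAD: Δcyc=4≠L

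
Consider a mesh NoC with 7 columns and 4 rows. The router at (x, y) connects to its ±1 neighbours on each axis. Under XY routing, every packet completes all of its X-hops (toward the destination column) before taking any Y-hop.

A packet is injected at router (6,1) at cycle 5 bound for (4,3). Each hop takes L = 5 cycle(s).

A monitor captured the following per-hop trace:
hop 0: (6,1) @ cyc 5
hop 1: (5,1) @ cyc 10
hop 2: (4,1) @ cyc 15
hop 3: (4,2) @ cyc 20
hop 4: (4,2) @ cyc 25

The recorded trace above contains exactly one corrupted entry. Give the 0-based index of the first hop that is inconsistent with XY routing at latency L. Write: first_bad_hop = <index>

first_bad_hop = 4

[1] (-1,+0) / 5c ⇒ ok
[2] (-1,+0) / 5c ⇒ ok
[3] (+0,+1) / 5c ⇒ ok
[4] (+0,+0) / 5c ⇒ BAD: non-unit step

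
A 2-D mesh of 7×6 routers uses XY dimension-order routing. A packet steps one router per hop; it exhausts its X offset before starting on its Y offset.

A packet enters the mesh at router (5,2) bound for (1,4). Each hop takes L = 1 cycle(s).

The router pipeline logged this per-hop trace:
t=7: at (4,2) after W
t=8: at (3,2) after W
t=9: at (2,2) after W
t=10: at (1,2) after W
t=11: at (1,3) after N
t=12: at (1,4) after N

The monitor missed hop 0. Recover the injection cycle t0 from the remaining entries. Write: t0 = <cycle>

At hop 1 the cycle is 7; in general cyc_k = t0 + kL.
Therefore t0 = 7 − L = 6.

t0 = 6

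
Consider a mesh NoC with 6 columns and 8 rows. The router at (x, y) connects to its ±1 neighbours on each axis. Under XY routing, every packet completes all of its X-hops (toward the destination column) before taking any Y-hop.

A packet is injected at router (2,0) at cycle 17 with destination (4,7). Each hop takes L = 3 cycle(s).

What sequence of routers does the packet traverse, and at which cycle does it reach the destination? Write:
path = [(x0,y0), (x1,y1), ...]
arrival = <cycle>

path = [(2,0), (3,0), (4,0), (4,1), (4,2), (4,3), (4,4), (4,5), (4,6), (4,7)]
arrival = 44

#0 — 2,0 | c17
#1 — 3,0 | c20 | E
#2 — 4,0 | c23 | E
#3 — 4,1 | c26 | N
#4 — 4,2 | c29 | N
#5 — 4,3 | c32 | N
#6 — 4,4 | c35 | N
#7 — 4,5 | c38 | N
#8 — 4,6 | c41 | N
#9 — 4,7 | c44 | N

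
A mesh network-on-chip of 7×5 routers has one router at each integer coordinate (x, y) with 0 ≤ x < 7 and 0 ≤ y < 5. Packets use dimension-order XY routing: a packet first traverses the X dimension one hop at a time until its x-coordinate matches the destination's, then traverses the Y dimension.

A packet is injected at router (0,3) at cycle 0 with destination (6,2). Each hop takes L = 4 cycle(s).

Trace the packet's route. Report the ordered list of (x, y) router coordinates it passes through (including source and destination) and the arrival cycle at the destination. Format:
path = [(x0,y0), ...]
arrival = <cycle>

[0] x=0 y=3 t=0
[1] x=1 y=3 t=4 →E
[2] x=2 y=3 t=8 →E
[3] x=3 y=3 t=12 →E
[4] x=4 y=3 t=16 →E
[5] x=5 y=3 t=20 →E
[6] x=6 y=3 t=24 →E
[7] x=6 y=2 t=28 →S

path = [(0,3), (1,3), (2,3), (3,3), (4,3), (5,3), (6,3), (6,2)]
arrival = 28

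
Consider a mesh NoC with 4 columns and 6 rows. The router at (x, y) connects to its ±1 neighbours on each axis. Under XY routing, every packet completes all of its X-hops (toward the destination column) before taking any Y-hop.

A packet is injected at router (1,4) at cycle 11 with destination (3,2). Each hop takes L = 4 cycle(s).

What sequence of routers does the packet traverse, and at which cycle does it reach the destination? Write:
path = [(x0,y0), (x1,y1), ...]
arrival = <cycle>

path = [(1,4), (2,4), (3,4), (3,3), (3,2)]
arrival = 27

  0. router=(1,4) cycle=11 (inject)
  1. router=(2,4) cycle=15 dir=E
  2. router=(3,4) cycle=19 dir=E
  3. router=(3,3) cycle=23 dir=S
  4. router=(3,2) cycle=27 dir=S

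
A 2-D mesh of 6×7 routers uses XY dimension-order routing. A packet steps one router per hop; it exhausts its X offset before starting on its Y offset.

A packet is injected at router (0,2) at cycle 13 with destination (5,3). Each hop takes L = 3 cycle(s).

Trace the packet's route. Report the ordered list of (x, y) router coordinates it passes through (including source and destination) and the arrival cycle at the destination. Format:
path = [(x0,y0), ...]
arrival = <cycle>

src (0,2)  cyc=13
E→(1,2)  cyc=16
E→(2,2)  cyc=19
E→(3,2)  cyc=22
E→(4,2)  cyc=25
E→(5,2)  cyc=28
N→(5,3)  cyc=31

path = [(0,2), (1,2), (2,2), (3,2), (4,2), (5,2), (5,3)]
arrival = 31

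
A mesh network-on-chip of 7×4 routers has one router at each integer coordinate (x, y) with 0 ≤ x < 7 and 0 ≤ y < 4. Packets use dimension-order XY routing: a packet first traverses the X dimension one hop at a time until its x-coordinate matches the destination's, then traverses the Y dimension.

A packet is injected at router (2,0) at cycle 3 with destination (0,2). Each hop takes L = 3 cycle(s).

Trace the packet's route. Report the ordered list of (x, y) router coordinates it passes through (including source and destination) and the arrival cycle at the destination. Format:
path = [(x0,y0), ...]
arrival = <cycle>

path = [(2,0), (1,0), (0,0), (0,1), (0,2)]
arrival = 15

hop 0: (2,0) @ cyc 3
hop 1: (1,0) @ cyc 6  [W]
hop 2: (0,0) @ cyc 9  [W]
hop 3: (0,1) @ cyc 12  [N]
hop 4: (0,2) @ cyc 15  [N]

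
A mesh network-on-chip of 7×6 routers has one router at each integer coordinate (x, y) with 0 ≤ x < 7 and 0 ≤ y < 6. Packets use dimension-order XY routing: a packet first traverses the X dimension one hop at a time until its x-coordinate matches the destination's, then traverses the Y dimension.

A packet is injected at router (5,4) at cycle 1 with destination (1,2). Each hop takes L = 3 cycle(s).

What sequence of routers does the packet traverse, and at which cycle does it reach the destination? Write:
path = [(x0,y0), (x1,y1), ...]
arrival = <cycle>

path = [(5,4), (4,4), (3,4), (2,4), (1,4), (1,3), (1,2)]
arrival = 19

src (5,4)  cyc=1
W→(4,4)  cyc=4
W→(3,4)  cyc=7
W→(2,4)  cyc=10
W→(1,4)  cyc=13
S→(1,3)  cyc=16
S→(1,2)  cyc=19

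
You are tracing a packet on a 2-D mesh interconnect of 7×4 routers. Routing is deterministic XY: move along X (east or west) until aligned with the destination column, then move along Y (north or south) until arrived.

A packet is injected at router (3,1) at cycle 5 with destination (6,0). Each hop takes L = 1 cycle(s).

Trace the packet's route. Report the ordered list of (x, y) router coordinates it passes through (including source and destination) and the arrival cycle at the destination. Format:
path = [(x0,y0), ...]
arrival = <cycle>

  0. router=(3,1) cycle=5 (inject)
  1. router=(4,1) cycle=6 dir=E
  2. router=(5,1) cycle=7 dir=E
  3. router=(6,1) cycle=8 dir=E
  4. router=(6,0) cycle=9 dir=S

path = [(3,1), (4,1), (5,1), (6,1), (6,0)]
arrival = 9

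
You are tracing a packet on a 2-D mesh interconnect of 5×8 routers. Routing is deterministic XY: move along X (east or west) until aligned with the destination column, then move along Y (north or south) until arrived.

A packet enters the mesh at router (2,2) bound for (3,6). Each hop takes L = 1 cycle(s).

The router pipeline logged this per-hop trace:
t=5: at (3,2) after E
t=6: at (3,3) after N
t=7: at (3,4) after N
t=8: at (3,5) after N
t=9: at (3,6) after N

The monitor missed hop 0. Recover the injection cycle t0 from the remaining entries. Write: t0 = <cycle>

t0 = 4

Hop 1 reached at cycle 5; hop k is at t0 + k·L.
So t0 = 5 − 1·1 = 4.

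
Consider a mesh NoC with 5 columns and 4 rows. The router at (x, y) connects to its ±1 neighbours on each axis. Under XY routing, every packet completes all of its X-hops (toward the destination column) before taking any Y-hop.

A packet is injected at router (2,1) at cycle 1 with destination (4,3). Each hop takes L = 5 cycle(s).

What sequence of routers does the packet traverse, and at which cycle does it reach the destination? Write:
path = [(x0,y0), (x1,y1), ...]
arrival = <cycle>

[0] x=2 y=1 t=1
[1] x=3 y=1 t=6 →E
[2] x=4 y=1 t=11 →E
[3] x=4 y=2 t=16 →N
[4] x=4 y=3 t=21 →N

path = [(2,1), (3,1), (4,1), (4,2), (4,3)]
arrival = 21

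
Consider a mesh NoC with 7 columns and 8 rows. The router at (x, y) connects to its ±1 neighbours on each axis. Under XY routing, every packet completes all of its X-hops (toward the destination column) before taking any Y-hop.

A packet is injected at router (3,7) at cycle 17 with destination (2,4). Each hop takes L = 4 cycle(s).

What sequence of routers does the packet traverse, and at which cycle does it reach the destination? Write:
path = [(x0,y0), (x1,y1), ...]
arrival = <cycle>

path = [(3,7), (2,7), (2,6), (2,5), (2,4)]
arrival = 33

#0 — 3,7 | c17
#1 — 2,7 | c21 | W
#2 — 2,6 | c25 | S
#3 — 2,5 | c29 | S
#4 — 2,4 | c33 | S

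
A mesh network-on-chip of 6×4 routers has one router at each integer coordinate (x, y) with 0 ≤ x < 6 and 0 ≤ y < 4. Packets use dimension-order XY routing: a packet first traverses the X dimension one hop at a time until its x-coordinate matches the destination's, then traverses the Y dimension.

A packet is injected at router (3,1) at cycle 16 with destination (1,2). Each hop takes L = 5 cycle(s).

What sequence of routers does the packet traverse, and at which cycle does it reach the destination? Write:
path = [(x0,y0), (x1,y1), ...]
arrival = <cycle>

src (3,1)  cyc=16
W→(2,1)  cyc=21
W→(1,1)  cyc=26
N→(1,2)  cyc=31

path = [(3,1), (2,1), (1,1), (1,2)]
arrival = 31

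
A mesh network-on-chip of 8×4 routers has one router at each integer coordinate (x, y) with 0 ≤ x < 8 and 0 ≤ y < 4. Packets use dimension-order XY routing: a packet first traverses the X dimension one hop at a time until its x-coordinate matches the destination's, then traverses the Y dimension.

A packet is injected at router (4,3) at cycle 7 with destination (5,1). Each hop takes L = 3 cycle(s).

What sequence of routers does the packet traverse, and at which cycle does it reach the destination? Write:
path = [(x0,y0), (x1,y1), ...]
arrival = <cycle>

  0. router=(4,3) cycle=7 (inject)
  1. router=(5,3) cycle=10 dir=E
  2. router=(5,2) cycle=13 dir=S
  3. router=(5,1) cycle=16 dir=S

path = [(4,3), (5,3), (5,2), (5,1)]
arrival = 16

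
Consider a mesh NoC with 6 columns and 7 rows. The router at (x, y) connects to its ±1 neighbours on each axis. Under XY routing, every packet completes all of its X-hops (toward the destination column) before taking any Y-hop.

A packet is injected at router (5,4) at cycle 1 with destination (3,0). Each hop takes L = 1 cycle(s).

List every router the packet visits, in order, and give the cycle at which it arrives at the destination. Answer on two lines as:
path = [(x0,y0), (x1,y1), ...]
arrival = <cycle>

hop 0: (5,4) @ cyc 1
hop 1: (4,4) @ cyc 2  [W]
hop 2: (3,4) @ cyc 3  [W]
hop 3: (3,3) @ cyc 4  [S]
hop 4: (3,2) @ cyc 5  [S]
hop 5: (3,1) @ cyc 6  [S]
hop 6: (3,0) @ cyc 7  [S]

path = [(5,4), (4,4), (3,4), (3,3), (3,2), (3,1), (3,0)]
arrival = 7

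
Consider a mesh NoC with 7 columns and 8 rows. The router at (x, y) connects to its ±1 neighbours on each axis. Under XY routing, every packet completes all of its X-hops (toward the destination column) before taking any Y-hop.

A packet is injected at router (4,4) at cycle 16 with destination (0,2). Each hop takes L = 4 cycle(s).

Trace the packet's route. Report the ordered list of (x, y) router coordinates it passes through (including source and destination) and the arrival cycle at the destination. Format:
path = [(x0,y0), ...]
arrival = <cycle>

path = [(4,4), (3,4), (2,4), (1,4), (0,4), (0,3), (0,2)]
arrival = 40

[0] x=4 y=4 t=16
[1] x=3 y=4 t=20 →W
[2] x=2 y=4 t=24 →W
[3] x=1 y=4 t=28 →W
[4] x=0 y=4 t=32 →W
[5] x=0 y=3 t=36 →S
[6] x=0 y=2 t=40 →S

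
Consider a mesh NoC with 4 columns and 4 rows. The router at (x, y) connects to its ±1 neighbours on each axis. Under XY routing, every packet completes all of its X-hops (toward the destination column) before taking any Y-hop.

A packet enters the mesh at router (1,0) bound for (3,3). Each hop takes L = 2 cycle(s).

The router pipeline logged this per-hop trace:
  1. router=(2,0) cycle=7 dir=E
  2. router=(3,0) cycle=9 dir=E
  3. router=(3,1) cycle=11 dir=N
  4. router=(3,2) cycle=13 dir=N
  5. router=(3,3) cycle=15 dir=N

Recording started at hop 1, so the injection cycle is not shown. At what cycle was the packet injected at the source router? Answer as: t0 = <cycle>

The first recorded entry is hop 1 at cycle 7.
t0 = cyc[1] − L = 7 − 2 = 5.

t0 = 5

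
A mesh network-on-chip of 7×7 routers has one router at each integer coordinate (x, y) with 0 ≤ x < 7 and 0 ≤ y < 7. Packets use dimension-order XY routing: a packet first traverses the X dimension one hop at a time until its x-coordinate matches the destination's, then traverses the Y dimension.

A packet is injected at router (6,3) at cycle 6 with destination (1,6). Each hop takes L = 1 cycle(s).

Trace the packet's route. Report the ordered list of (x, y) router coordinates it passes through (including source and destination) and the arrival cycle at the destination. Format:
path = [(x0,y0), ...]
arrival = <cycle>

hop 0: (6,3) @ cyc 6
hop 1: (5,3) @ cyc 7  [W]
hop 2: (4,3) @ cyc 8  [W]
hop 3: (3,3) @ cyc 9  [W]
hop 4: (2,3) @ cyc 10  [W]
hop 5: (1,3) @ cyc 11  [W]
hop 6: (1,4) @ cyc 12  [N]
hop 7: (1,5) @ cyc 13  [N]
hop 8: (1,6) @ cyc 14  [N]

path = [(6,3), (5,3), (4,3), (3,3), (2,3), (1,3), (1,4), (1,5), (1,6)]
arrival = 14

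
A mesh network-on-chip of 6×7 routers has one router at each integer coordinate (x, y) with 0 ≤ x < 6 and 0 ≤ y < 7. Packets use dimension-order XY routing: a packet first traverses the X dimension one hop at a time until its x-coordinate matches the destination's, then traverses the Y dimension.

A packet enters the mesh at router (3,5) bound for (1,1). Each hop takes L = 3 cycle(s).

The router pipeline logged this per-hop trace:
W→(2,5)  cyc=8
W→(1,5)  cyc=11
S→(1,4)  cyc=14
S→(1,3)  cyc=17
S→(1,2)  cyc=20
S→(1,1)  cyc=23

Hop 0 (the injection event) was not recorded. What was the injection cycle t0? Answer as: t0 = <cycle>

t0 = 5

Hop 1 reached at cycle 8; hop k is at t0 + k·L.
t0 = cyc[1] − L = 8 − 3 = 5.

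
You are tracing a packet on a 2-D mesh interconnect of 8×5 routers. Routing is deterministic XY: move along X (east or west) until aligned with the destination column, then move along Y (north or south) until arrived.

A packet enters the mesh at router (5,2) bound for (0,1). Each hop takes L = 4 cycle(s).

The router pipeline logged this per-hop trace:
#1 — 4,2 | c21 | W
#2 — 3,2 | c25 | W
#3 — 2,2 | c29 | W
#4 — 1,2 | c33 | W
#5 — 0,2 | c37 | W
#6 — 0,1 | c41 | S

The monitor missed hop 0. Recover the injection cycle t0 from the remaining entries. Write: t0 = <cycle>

t0 = 17

The first recorded entry is hop 1 at cycle 21.
t0 = cyc[1] − L = 21 − 4 = 17.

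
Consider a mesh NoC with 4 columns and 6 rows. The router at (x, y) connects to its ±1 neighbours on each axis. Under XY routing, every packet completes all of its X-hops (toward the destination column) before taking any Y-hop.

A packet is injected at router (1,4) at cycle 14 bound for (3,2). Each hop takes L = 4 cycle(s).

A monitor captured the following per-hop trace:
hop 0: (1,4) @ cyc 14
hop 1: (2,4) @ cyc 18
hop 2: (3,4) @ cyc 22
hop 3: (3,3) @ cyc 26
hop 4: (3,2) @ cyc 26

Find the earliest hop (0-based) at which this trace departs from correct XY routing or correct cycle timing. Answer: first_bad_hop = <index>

[1] (+1,+0) / 4c ⇒ ok
[2] (+1,+0) / 4c ⇒ ok
[3] (+0,-1) / 4c ⇒ ok
[4] (+0,-1) / 0c ⇒ BAD: Δcyc=0≠L

first_bad_hop = 4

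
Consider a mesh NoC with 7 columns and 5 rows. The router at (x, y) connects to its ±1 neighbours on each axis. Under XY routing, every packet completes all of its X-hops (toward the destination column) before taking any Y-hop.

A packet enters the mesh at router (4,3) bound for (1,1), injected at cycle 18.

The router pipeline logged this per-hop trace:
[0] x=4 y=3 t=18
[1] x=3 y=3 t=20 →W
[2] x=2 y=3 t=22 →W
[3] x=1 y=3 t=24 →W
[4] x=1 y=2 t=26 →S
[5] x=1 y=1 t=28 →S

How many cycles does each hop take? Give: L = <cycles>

From hop 0 (18) to hop 1 (20): +2 cycles.
Per-hop latency L = Δcyc = 2.

L = 2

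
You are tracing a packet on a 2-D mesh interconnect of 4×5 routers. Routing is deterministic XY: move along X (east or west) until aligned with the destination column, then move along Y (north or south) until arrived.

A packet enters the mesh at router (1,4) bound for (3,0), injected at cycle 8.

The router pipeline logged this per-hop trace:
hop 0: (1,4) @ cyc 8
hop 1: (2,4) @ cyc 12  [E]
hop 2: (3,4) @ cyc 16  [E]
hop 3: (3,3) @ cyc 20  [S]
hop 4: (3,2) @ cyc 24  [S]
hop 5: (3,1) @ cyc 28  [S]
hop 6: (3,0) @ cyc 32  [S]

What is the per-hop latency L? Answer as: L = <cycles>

L = 4

Between hops 0 and 1 the cycle counter advances 12 − 8 = 4.
Each hop adds L, hence L = 4.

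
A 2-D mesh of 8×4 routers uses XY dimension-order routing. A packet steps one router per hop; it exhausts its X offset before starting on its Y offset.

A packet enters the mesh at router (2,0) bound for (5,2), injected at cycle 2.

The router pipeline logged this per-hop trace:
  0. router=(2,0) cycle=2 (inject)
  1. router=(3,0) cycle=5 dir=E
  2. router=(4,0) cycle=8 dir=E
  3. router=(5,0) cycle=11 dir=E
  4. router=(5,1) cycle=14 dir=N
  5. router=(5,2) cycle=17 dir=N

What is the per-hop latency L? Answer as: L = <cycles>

From hop 0 (2) to hop 1 (5): +3 cycles.
One hop costs L cycles, so L = 3.

L = 3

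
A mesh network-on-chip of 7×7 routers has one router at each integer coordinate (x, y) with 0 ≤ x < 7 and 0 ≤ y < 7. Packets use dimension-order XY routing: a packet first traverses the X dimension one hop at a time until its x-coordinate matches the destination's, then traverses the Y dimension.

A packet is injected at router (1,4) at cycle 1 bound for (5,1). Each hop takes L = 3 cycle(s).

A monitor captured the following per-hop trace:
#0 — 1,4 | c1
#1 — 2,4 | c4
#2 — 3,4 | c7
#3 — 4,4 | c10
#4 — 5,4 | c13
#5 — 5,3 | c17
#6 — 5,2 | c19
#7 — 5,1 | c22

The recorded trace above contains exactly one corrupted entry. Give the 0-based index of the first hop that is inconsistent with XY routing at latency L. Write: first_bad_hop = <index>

[1] (+1,+0) / 3c ⇒ ok
[2] (+1,+0) / 3c ⇒ ok
[3] (+1,+0) / 3c ⇒ ok
[4] (+1,+0) / 3c ⇒ ok
[5] (+0,-1) / 4c ⇒ BAD: Δcyc=4≠L

first_bad_hop = 5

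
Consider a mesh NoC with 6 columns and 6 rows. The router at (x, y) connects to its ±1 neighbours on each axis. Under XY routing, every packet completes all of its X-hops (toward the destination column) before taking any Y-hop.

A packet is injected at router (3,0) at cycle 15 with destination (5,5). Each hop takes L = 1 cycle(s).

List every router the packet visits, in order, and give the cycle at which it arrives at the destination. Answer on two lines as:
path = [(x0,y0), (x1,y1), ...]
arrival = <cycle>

path = [(3,0), (4,0), (5,0), (5,1), (5,2), (5,3), (5,4), (5,5)]
arrival = 22

  0. router=(3,0) cycle=15 (inject)
  1. router=(4,0) cycle=16 dir=E
  2. router=(5,0) cycle=17 dir=E
  3. router=(5,1) cycle=18 dir=N
  4. router=(5,2) cycle=19 dir=N
  5. router=(5,3) cycle=20 dir=N
  6. router=(5,4) cycle=21 dir=N
  7. router=(5,5) cycle=22 dir=N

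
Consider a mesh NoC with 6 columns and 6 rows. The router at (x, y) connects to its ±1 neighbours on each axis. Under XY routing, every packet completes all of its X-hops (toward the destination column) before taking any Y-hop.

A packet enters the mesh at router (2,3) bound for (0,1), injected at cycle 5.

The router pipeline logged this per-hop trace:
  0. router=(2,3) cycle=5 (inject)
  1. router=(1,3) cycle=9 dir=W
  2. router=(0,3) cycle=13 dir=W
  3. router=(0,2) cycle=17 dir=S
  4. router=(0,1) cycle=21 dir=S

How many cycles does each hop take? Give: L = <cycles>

L = 4

From hop 0 (5) to hop 1 (9): +4 cycles.
Per-hop latency L = Δcyc = 4.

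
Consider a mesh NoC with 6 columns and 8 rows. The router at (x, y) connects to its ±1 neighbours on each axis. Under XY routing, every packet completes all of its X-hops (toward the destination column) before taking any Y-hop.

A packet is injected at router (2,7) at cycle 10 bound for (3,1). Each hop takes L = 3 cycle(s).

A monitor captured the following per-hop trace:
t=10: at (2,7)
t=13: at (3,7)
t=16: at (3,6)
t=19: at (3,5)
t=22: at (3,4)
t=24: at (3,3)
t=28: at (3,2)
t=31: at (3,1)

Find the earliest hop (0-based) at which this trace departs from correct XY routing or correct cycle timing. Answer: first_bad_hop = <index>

first_bad_hop = 5

hop 1: step (+1,+0), +3 cyc — ok
hop 2: step (+0,-1), +3 cyc — ok
hop 3: step (+0,-1), +3 cyc — ok
hop 4: step (+0,-1), +3 cyc — ok
hop 5: step (+0,-1), +2 cyc — BAD: Δcyc=2≠L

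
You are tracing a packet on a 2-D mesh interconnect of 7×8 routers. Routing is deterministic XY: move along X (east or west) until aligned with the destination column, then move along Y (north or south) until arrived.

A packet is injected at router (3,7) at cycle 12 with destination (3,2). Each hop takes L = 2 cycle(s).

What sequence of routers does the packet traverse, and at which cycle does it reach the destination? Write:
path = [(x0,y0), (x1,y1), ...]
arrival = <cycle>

src (3,7)  cyc=12
S→(3,6)  cyc=14
S→(3,5)  cyc=16
S→(3,4)  cyc=18
S→(3,3)  cyc=20
S→(3,2)  cyc=22

path = [(3,7), (3,6), (3,5), (3,4), (3,3), (3,2)]
arrival = 22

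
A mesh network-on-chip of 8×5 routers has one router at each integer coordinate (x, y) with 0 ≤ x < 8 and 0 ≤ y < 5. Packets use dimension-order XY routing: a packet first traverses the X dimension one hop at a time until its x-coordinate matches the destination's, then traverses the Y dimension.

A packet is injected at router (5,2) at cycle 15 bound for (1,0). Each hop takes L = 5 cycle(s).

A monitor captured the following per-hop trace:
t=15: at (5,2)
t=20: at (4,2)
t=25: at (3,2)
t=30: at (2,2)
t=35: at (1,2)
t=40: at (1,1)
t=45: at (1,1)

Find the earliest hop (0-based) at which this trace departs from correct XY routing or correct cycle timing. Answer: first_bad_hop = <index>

hop 1: step (-1,+0), +5 cyc — ok
hop 2: step (-1,+0), +5 cyc — ok
hop 3: step (-1,+0), +5 cyc — ok
hop 4: step (-1,+0), +5 cyc — ok
hop 5: step (+0,-1), +5 cyc — ok
hop 6: step (+0,+0), +5 cyc — BAD: non-unit step

first_bad_hop = 6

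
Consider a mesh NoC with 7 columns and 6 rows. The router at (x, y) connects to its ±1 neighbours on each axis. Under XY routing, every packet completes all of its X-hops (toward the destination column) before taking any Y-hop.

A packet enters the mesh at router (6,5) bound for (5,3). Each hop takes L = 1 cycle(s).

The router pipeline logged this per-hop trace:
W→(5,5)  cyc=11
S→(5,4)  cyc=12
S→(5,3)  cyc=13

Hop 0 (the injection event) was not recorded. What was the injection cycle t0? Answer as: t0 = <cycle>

t0 = 10

cyc[1] = 11 and cyc[k] = t0 + k·L for every k.
So t0 = 11 − 1·1 = 10.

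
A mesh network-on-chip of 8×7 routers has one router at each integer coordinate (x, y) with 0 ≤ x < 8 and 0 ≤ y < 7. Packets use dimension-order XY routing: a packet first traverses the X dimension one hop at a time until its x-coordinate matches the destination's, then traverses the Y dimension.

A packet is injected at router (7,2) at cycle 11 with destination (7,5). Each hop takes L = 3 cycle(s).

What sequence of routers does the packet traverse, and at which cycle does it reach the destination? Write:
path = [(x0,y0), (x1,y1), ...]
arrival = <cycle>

path = [(7,2), (7,3), (7,4), (7,5)]
arrival = 20

  0. router=(7,2) cycle=11 (inject)
  1. router=(7,3) cycle=14 dir=N
  2. router=(7,4) cycle=17 dir=N
  3. router=(7,5) cycle=20 dir=N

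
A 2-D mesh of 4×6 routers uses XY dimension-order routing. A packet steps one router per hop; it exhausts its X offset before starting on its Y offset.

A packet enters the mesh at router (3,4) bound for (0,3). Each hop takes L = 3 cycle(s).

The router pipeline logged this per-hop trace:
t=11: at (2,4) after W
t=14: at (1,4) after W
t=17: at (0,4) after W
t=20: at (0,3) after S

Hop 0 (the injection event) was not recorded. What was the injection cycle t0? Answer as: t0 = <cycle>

At hop 1 the cycle is 11; in general cyc_k = t0 + kL.
Therefore t0 = 11 − L = 8.

t0 = 8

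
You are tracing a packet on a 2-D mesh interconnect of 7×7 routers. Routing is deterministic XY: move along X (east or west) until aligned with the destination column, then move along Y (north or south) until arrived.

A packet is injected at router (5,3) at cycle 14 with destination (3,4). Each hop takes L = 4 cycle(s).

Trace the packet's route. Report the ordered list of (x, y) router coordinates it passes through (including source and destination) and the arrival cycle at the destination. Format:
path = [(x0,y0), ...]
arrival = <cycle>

path = [(5,3), (4,3), (3,3), (3,4)]
arrival = 26

src (5,3)  cyc=14
W→(4,3)  cyc=18
W→(3,3)  cyc=22
N→(3,4)  cyc=26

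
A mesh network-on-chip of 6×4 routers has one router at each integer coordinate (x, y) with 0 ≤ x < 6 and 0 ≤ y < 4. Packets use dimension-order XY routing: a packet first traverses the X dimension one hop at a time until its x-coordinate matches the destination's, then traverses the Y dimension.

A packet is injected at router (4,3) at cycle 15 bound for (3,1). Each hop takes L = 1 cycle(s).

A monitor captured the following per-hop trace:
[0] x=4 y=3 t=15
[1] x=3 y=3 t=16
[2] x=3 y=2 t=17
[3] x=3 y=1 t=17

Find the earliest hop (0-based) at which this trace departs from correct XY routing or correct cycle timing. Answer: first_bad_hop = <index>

first_bad_hop = 3

[1] (-1,+0) / 1c ⇒ ok
[2] (+0,-1) / 1c ⇒ ok
[3] (+0,-1) / 0c ⇒ BAD: Δcyc=0≠L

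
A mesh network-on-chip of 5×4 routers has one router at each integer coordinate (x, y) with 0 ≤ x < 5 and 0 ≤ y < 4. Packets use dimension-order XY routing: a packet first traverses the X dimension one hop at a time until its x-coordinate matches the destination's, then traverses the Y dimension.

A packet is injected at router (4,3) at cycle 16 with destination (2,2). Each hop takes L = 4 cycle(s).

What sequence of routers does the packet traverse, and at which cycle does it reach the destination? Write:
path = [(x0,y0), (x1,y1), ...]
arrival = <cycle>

src (4,3)  cyc=16
W→(3,3)  cyc=20
W→(2,3)  cyc=24
S→(2,2)  cyc=28

path = [(4,3), (3,3), (2,3), (2,2)]
arrival = 28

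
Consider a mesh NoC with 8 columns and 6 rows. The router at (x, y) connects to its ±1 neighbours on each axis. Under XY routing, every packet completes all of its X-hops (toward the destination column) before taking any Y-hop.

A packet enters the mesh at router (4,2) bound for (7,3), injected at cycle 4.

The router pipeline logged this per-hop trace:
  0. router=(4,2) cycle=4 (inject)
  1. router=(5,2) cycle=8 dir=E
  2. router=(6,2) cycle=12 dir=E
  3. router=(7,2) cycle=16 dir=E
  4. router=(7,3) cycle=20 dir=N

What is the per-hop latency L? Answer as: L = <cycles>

L = 4

From hop 0 (4) to hop 1 (8): +4 cycles.
Each hop adds L, hence L = 4.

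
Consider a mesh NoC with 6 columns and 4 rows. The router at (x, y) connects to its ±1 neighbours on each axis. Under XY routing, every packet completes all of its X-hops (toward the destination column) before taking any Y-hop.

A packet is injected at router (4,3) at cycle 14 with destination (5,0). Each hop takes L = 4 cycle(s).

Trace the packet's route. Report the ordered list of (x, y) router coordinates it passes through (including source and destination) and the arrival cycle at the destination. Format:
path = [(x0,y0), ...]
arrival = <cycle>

#0 — 4,3 | c14
#1 — 5,3 | c18 | E
#2 — 5,2 | c22 | S
#3 — 5,1 | c26 | S
#4 — 5,0 | c30 | S

path = [(4,3), (5,3), (5,2), (5,1), (5,0)]
arrival = 30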